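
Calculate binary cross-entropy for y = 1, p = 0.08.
L = 2.526

L = -1·log(0.08) - 0·log(0.92) = -log(0.08) = 2.526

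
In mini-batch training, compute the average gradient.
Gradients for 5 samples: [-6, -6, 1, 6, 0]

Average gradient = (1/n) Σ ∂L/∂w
Average gradient = -1

Average = (1/5)(-6 + -6 + 1 + 6 + 0) = -5/5 = -1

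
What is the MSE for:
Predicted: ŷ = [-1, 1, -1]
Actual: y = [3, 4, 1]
MSE = 9.667

MSE = (1/3)((-1-3)² + (1-4)² + (-1-1)²) = (1/3)(16 + 9 + 4) = 9.667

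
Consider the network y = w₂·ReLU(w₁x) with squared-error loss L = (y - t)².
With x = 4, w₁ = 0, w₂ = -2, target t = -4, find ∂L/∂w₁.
∂L/∂w₁ = 0

Forward pass:
z = w₁x = 0×4 = 0
h = ReLU(0) = 0
y = w₂h = -2×0 = 0

Backward pass:
∂L/∂y = 2(y - t) = 2(0 - -4) = 8
∂y/∂h = w₂ = -2
∂h/∂z = 0 (ReLU derivative)
∂z/∂w₁ = x = 4

∂L/∂w₁ = 8 × -2 × 0 × 4 = 0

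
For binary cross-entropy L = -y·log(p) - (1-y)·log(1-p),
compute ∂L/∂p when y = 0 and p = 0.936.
∂L/∂p = 15.62

∂L/∂p = -y/p + (1-y)/(1-p) = 0 + 1/0.064 = 15.62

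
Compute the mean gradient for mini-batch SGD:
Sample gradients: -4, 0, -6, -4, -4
Average gradient = -3.6

Average = (1/5)(-4 + 0 + -6 + -4 + -4) = -18/5 = -3.6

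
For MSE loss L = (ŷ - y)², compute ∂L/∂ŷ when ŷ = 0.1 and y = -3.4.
∂L/∂ŷ = 7.0

∂L/∂ŷ = 2(ŷ - y) = 2(0.1 - -3.4) = 2(3.5) = 7.0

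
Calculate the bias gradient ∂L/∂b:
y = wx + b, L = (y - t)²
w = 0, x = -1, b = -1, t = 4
∂L/∂b = -10

y = wx + b = (0)(-1) + -1 = -1
∂L/∂y = 2(y - t) = 2(-1 - 4) = -10
∂y/∂b = 1
∂L/∂b = ∂L/∂y · ∂y/∂b = -10 × 1 = -10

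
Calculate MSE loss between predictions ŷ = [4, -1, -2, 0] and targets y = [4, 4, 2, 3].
MSE = 12.5

MSE = (1/4)((4-4)² + (-1-4)² + (-2-2)² + (0-3)²) = (1/4)(0 + 25 + 16 + 9) = 12.5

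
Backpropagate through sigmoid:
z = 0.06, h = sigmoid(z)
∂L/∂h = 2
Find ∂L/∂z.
∂L/∂z = 0.4996

σ(0.06) = 0.515
σ'(0.06) = σ(0.06)(1 - σ(0.06)) = 0.515 × 0.485 = 0.2498
∂L/∂z = ∂L/∂h · σ'(z) = 2 × 0.2498 = 0.4996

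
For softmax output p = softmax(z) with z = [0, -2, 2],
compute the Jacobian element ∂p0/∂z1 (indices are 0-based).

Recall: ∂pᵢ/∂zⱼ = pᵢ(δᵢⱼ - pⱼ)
∂p0/∂z1 = -0.001862

p = softmax(z) = [0.1173, 0.01588, 0.8668]
p0 = 0.1173, p1 = 0.01588

∂p0/∂z1 = -p0 × p1 = -0.1173 × 0.01588 = -0.001862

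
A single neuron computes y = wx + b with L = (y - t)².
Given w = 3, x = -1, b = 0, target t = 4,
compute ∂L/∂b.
∂L/∂b = -14

y = wx + b = (3)(-1) + 0 = -3
∂L/∂y = 2(y - t) = 2(-3 - 4) = -14
∂y/∂b = 1
∂L/∂b = ∂L/∂y · ∂y/∂b = -14 × 1 = -14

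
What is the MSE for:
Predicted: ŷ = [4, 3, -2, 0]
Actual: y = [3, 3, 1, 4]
MSE = 6.5

MSE = (1/4)((4-3)² + (3-3)² + (-2-1)² + (0-4)²) = (1/4)(1 + 0 + 9 + 16) = 6.5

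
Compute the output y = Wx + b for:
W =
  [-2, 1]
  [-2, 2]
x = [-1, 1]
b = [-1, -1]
y = [2, 3]

Wx = [-2×-1 + 1×1, -2×-1 + 2×1]
   = [3, 4]
y = Wx + b = [3 + -1, 4 + -1] = [2, 3]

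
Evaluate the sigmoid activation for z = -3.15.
0.04109

sigmoid(-3.15) = 1/(1 + e^(3.15)) = 1/(1 + 23.34) = 0.04109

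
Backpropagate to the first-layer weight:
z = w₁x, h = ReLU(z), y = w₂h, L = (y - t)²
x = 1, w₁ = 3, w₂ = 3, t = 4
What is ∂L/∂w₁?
∂L/∂w₁ = 30

Forward pass:
z = w₁x = 3×1 = 3
h = ReLU(3) = 3
y = w₂h = 3×3 = 9

Backward pass:
∂L/∂y = 2(y - t) = 2(9 - 4) = 10
∂y/∂h = w₂ = 3
∂h/∂z = 1 (ReLU derivative)
∂z/∂w₁ = x = 1

∂L/∂w₁ = 10 × 3 × 1 × 1 = 30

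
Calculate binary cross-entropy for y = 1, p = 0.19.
L = 1.661

L = -1·log(0.19) - 0·log(0.81) = -log(0.19) = 1.661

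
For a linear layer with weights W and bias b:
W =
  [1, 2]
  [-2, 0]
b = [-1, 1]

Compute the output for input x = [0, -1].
y = [-3, 1]

Wx = [1×0 + 2×-1, -2×0 + 0×-1]
   = [-2, 0]
y = Wx + b = [-2 + -1, 0 + 1] = [-3, 1]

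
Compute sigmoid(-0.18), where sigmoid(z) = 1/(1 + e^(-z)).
0.4551

sigmoid(-0.18) = 1/(1 + e^(0.18)) = 1/(1 + 1.197) = 0.4551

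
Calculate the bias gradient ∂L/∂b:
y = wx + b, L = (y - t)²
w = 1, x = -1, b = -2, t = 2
∂L/∂b = -10

y = wx + b = (1)(-1) + -2 = -3
∂L/∂y = 2(y - t) = 2(-3 - 2) = -10
∂y/∂b = 1
∂L/∂b = ∂L/∂y · ∂y/∂b = -10 × 1 = -10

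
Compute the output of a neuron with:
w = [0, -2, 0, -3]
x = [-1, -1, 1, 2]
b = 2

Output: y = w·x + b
y = -2

y = (0)(-1) + (-2)(-1) + (0)(1) + (-3)(2) + 2 = -2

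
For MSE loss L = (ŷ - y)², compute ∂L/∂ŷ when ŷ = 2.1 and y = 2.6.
∂L/∂ŷ = -1.0

∂L/∂ŷ = 2(ŷ - y) = 2(2.1 - 2.6) = 2(-0.5) = -1.0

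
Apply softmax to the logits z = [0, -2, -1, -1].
p = [0.5344, 0.0723, 0.1966, 0.1966]

exp(z) = [1, 0.1353, 0.3679, 0.3679]
Sum = 1.871
p = [0.5344, 0.0723, 0.1966, 0.1966]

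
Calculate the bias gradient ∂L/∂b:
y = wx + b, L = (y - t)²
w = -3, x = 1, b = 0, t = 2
∂L/∂b = -10

y = wx + b = (-3)(1) + 0 = -3
∂L/∂y = 2(y - t) = 2(-3 - 2) = -10
∂y/∂b = 1
∂L/∂b = ∂L/∂y · ∂y/∂b = -10 × 1 = -10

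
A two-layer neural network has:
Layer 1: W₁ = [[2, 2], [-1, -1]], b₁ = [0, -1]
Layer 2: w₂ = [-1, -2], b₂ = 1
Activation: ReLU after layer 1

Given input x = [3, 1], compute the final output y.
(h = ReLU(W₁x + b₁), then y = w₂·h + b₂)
y = -7

Layer 1 pre-activation: z₁ = [8, -5]
After ReLU: h = [8, 0]
Layer 2 output: y = -1×8 + -2×0 + 1 = -7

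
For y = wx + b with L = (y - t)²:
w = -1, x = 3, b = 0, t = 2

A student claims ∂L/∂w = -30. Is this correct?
Correct

y = (-1)(3) + 0 = -3
∂L/∂y = 2(y - t) = 2(-3 - 2) = -10
∂y/∂w = x = 3
∂L/∂w = -10 × 3 = -30

Claimed value: -30
Correct: The correct gradient is -30.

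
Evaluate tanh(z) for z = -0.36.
-0.3452

tanh(-0.36) = (e^(-0.36) - e^(0.36))/(e^(-0.36) + e^(0.36)) = -0.3452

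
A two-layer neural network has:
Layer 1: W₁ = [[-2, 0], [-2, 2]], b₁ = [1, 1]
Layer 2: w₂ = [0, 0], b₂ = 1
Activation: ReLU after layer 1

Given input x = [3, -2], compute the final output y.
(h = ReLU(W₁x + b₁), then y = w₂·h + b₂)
y = 1

Layer 1 pre-activation: z₁ = [-5, -9]
After ReLU: h = [0, 0]
Layer 2 output: y = 0×0 + 0×0 + 1 = 1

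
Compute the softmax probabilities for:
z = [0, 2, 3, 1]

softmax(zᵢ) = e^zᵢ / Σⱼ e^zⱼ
p = [0.0321, 0.2369, 0.6439, 0.0871]

exp(z) = [1, 7.389, 20.09, 2.718]
Sum = 31.19
p = [0.0321, 0.2369, 0.6439, 0.0871]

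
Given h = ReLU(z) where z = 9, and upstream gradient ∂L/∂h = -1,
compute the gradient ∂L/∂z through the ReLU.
∂L/∂z = -1

h = ReLU(9) = 9
Since z > 0: ∂h/∂z = 1
∂L/∂z = ∂L/∂h · ∂h/∂z = -1 × 1 = -1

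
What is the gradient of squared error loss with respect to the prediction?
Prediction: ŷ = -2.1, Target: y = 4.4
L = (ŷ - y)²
∂L/∂ŷ = -13.0

∂L/∂ŷ = 2(ŷ - y) = 2(-2.1 - 4.4) = 2(-6.5) = -13.0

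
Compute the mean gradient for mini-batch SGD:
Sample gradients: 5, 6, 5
Average gradient = 5.333

Average = (1/3)(5 + 6 + 5) = 16/3 = 5.333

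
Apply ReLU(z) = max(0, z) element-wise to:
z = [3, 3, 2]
h = [3, 3, 2]

ReLU applied element-wise: max(0,3)=3, max(0,3)=3, max(0,2)=2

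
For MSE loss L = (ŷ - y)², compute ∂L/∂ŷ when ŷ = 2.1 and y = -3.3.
∂L/∂ŷ = 10.8

∂L/∂ŷ = 2(ŷ - y) = 2(2.1 - -3.3) = 2(5.4) = 10.8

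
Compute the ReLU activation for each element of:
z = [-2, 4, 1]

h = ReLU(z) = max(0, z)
h = [0, 4, 1]

ReLU applied element-wise: max(0,-2)=0, max(0,4)=4, max(0,1)=1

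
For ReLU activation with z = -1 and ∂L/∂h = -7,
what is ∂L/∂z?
∂L/∂z = 0

h = ReLU(-1) = 0
Since z < 0: ∂h/∂z = 0
∂L/∂z = ∂L/∂h · ∂h/∂z = -7 × 0 = 0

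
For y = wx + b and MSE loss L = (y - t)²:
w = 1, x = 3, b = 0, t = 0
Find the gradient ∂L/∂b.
∂L/∂b = 6

y = wx + b = (1)(3) + 0 = 3
∂L/∂y = 2(y - t) = 2(3 - 0) = 6
∂y/∂b = 1
∂L/∂b = ∂L/∂y · ∂y/∂b = 6 × 1 = 6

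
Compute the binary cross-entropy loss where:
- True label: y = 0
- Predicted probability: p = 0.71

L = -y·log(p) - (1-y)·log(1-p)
L = 1.238

L = -0·log(0.71) - 1·log(0.29) = -log(0.29) = 1.238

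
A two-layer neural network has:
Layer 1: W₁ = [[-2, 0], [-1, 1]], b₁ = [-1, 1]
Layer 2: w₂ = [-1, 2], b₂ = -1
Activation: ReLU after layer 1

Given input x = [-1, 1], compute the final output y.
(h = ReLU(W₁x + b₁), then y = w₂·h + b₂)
y = 4

Layer 1 pre-activation: z₁ = [1, 3]
After ReLU: h = [1, 3]
Layer 2 output: y = -1×1 + 2×3 + -1 = 4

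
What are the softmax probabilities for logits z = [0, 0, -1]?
p = [0.4223, 0.4223, 0.1554]

exp(z) = [1, 1, 0.3679]
Sum = 2.368
p = [0.4223, 0.4223, 0.1554]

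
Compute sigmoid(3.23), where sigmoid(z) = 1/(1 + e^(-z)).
0.9619

sigmoid(3.23) = 1/(1 + e^(-3.23)) = 1/(1 + 0.03956) = 0.9619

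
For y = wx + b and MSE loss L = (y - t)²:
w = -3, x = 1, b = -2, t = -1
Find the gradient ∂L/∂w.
∂L/∂w = -8

y = wx + b = (-3)(1) + -2 = -5
∂L/∂y = 2(y - t) = 2(-5 - -1) = -8
∂y/∂w = x = 1
∂L/∂w = ∂L/∂y · ∂y/∂w = -8 × 1 = -8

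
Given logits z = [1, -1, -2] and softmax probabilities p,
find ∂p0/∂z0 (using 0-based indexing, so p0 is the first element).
∂p0/∂z0 = 0.1318

p = softmax(z) = [0.8438, 0.1142, 0.04201]
p0 = 0.8438

∂p0/∂z0 = p0(1 - p0) = 0.8438 × (1 - 0.8438) = 0.1318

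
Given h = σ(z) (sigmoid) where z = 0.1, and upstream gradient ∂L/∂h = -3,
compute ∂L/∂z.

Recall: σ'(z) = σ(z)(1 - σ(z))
∂L/∂z = -0.7481

σ(0.1) = 0.525
σ'(0.1) = σ(0.1)(1 - σ(0.1)) = 0.525 × 0.475 = 0.2494
∂L/∂z = ∂L/∂h · σ'(z) = -3 × 0.2494 = -0.7481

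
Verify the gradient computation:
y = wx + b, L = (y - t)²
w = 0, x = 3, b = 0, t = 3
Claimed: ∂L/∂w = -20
Incorrect

y = (0)(3) + 0 = 0
∂L/∂y = 2(y - t) = 2(0 - 3) = -6
∂y/∂w = x = 3
∂L/∂w = -6 × 3 = -18

Claimed value: -20
Incorrect: The correct gradient is -18.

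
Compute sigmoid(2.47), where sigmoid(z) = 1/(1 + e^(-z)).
0.922

sigmoid(2.47) = 1/(1 + e^(-2.47)) = 1/(1 + 0.08458) = 0.922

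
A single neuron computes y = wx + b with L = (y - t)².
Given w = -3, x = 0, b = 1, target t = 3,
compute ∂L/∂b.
∂L/∂b = -4

y = wx + b = (-3)(0) + 1 = 1
∂L/∂y = 2(y - t) = 2(1 - 3) = -4
∂y/∂b = 1
∂L/∂b = ∂L/∂y · ∂y/∂b = -4 × 1 = -4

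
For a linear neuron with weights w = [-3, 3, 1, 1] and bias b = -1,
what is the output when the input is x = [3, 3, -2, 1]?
y = -2

y = (-3)(3) + (3)(3) + (1)(-2) + (1)(1) + -1 = -2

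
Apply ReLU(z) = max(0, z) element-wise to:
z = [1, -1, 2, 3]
h = [1, 0, 2, 3]

ReLU applied element-wise: max(0,1)=1, max(0,-1)=0, max(0,2)=2, max(0,3)=3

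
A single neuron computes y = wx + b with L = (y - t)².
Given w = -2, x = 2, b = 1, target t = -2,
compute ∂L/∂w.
∂L/∂w = -4

y = wx + b = (-2)(2) + 1 = -3
∂L/∂y = 2(y - t) = 2(-3 - -2) = -2
∂y/∂w = x = 2
∂L/∂w = ∂L/∂y · ∂y/∂w = -2 × 2 = -4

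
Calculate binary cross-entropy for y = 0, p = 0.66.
L = 1.079

L = -0·log(0.66) - 1·log(0.34) = -log(0.34) = 1.079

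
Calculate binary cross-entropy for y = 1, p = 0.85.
L = 0.1625

L = -1·log(0.85) - 0·log(0.15) = -log(0.85) = 0.1625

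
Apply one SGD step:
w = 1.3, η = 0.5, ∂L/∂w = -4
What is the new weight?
w_new = 3.3

w_new = w - η·∂L/∂w = 1.3 - 0.5×(-4) = 1.3 - (-2) = 3.3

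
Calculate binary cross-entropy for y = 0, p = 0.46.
L = 0.6162

L = -0·log(0.46) - 1·log(0.54) = -log(0.54) = 0.6162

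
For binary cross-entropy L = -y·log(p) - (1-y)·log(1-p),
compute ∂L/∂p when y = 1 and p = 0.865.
∂L/∂p = -1.156

∂L/∂p = -y/p + (1-y)/(1-p) = -1/0.865 + 0 = -1.156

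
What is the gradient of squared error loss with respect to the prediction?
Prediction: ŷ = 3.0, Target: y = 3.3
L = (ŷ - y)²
∂L/∂ŷ = -0.6

∂L/∂ŷ = 2(ŷ - y) = 2(3.0 - 3.3) = 2(-0.3) = -0.6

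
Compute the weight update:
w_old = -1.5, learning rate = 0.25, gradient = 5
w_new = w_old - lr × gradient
w_new = -2.75

w_new = w - η·∂L/∂w = -1.5 - 0.25×(5) = -1.5 - (1.25) = -2.75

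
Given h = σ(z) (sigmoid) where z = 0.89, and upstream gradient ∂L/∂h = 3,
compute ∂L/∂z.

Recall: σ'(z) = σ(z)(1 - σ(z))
∂L/∂z = 0.6191

σ(0.89) = 0.7089
σ'(0.89) = σ(0.89)(1 - σ(0.89)) = 0.7089 × 0.2911 = 0.2064
∂L/∂z = ∂L/∂h · σ'(z) = 3 × 0.2064 = 0.6191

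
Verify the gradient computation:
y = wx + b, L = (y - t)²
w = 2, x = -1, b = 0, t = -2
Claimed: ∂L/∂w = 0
Correct

y = (2)(-1) + 0 = -2
∂L/∂y = 2(y - t) = 2(-2 - -2) = 0
∂y/∂w = x = -1
∂L/∂w = 0 × -1 = 0

Claimed value: 0
Correct: The correct gradient is 0.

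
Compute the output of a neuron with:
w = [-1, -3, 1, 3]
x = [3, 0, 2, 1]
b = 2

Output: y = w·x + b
y = 4

y = (-1)(3) + (-3)(0) + (1)(2) + (3)(1) + 2 = 4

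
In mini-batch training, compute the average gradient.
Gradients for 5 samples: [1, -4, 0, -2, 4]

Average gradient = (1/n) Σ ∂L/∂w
Average gradient = -0.2

Average = (1/5)(1 + -4 + 0 + -2 + 4) = -1/5 = -0.2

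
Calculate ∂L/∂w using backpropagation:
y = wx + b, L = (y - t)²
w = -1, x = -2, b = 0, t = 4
∂L/∂w = 8

y = wx + b = (-1)(-2) + 0 = 2
∂L/∂y = 2(y - t) = 2(2 - 4) = -4
∂y/∂w = x = -2
∂L/∂w = ∂L/∂y · ∂y/∂w = -4 × -2 = 8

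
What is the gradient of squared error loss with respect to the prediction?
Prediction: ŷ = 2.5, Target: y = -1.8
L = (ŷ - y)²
∂L/∂ŷ = 8.6

∂L/∂ŷ = 2(ŷ - y) = 2(2.5 - -1.8) = 2(4.3) = 8.6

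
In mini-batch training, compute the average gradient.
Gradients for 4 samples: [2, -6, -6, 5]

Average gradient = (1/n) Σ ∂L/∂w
Average gradient = -1.25

Average = (1/4)(2 + -6 + -6 + 5) = -5/4 = -1.25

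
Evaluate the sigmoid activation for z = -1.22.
0.2279

sigmoid(-1.22) = 1/(1 + e^(1.22)) = 1/(1 + 3.387) = 0.2279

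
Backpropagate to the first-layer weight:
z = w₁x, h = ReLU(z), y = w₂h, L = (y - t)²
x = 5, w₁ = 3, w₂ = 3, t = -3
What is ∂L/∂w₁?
∂L/∂w₁ = 1440

Forward pass:
z = w₁x = 3×5 = 15
h = ReLU(15) = 15
y = w₂h = 3×15 = 45

Backward pass:
∂L/∂y = 2(y - t) = 2(45 - -3) = 96
∂y/∂h = w₂ = 3
∂h/∂z = 1 (ReLU derivative)
∂z/∂w₁ = x = 5

∂L/∂w₁ = 96 × 3 × 1 × 5 = 1440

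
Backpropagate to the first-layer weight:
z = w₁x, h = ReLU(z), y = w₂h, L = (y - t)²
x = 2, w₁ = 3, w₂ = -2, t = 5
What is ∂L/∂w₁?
∂L/∂w₁ = 136

Forward pass:
z = w₁x = 3×2 = 6
h = ReLU(6) = 6
y = w₂h = -2×6 = -12

Backward pass:
∂L/∂y = 2(y - t) = 2(-12 - 5) = -34
∂y/∂h = w₂ = -2
∂h/∂z = 1 (ReLU derivative)
∂z/∂w₁ = x = 2

∂L/∂w₁ = -34 × -2 × 1 × 2 = 136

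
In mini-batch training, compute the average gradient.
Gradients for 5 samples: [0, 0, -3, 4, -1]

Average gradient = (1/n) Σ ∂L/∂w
Average gradient = 0

Average = (1/5)(0 + 0 + -3 + 4 + -1) = 0/5 = 0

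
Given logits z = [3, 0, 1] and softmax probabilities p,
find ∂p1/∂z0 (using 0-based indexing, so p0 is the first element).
∂p1/∂z0 = -0.03545

p = softmax(z) = [0.8438, 0.04201, 0.1142]
p1 = 0.04201, p0 = 0.8438

∂p1/∂z0 = -p1 × p0 = -0.04201 × 0.8438 = -0.03545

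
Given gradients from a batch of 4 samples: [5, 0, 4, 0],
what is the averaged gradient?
Average gradient = 2.25

Average = (1/4)(5 + 0 + 4 + 0) = 9/4 = 2.25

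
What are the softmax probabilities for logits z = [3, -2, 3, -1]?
p = [0.4938, 0.0033, 0.4938, 0.009]

exp(z) = [20.09, 0.1353, 20.09, 0.3679]
Sum = 40.67
p = [0.4938, 0.0033, 0.4938, 0.009]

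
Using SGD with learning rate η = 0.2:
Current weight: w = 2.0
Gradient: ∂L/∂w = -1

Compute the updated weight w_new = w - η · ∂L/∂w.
w_new = 2.2

w_new = w - η·∂L/∂w = 2.0 - 0.2×(-1) = 2.0 - (-0.2) = 2.2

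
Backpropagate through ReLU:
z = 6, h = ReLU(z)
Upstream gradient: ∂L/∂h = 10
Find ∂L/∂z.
∂L/∂z = 10

h = ReLU(6) = 6
Since z > 0: ∂h/∂z = 1
∂L/∂z = ∂L/∂h · ∂h/∂z = 10 × 1 = 10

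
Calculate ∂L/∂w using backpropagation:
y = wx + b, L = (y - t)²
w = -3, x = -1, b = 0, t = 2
∂L/∂w = -2

y = wx + b = (-3)(-1) + 0 = 3
∂L/∂y = 2(y - t) = 2(3 - 2) = 2
∂y/∂w = x = -1
∂L/∂w = ∂L/∂y · ∂y/∂w = 2 × -1 = -2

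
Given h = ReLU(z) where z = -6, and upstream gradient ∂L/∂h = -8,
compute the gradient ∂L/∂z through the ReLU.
∂L/∂z = 0

h = ReLU(-6) = 0
Since z < 0: ∂h/∂z = 0
∂L/∂z = ∂L/∂h · ∂h/∂z = -8 × 0 = 0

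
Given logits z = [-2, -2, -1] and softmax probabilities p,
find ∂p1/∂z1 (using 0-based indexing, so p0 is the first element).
∂p1/∂z1 = 0.167

p = softmax(z) = [0.2119, 0.2119, 0.5761]
p1 = 0.2119

∂p1/∂z1 = p1(1 - p1) = 0.2119 × (1 - 0.2119) = 0.167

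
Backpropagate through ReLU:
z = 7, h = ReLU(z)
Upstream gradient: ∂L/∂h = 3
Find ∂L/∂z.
∂L/∂z = 3

h = ReLU(7) = 7
Since z > 0: ∂h/∂z = 1
∂L/∂z = ∂L/∂h · ∂h/∂z = 3 × 1 = 3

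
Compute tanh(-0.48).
-0.4462

tanh(-0.48) = (e^(-0.48) - e^(0.48))/(e^(-0.48) + e^(0.48)) = -0.4462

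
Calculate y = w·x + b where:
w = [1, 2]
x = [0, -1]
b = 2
y = 0

y = (1)(0) + (2)(-1) + 2 = 0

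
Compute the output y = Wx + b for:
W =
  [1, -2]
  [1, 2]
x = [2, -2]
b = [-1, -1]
y = [5, -3]

Wx = [1×2 + -2×-2, 1×2 + 2×-2]
   = [6, -2]
y = Wx + b = [6 + -1, -2 + -1] = [5, -3]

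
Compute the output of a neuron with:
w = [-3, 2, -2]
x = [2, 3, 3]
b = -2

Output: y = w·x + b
y = -8

y = (-3)(2) + (2)(3) + (-2)(3) + -2 = -8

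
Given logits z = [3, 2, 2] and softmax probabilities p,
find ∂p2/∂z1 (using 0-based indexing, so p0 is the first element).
∂p2/∂z1 = -0.04492

p = softmax(z) = [0.5761, 0.2119, 0.2119]
p2 = 0.2119, p1 = 0.2119

∂p2/∂z1 = -p2 × p1 = -0.2119 × 0.2119 = -0.04492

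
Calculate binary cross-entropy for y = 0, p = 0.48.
L = 0.6539

L = -0·log(0.48) - 1·log(0.52) = -log(0.52) = 0.6539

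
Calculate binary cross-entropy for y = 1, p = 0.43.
L = 0.844

L = -1·log(0.43) - 0·log(0.57) = -log(0.43) = 0.844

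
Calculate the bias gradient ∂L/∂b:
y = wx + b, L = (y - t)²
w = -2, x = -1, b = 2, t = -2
∂L/∂b = 12

y = wx + b = (-2)(-1) + 2 = 4
∂L/∂y = 2(y - t) = 2(4 - -2) = 12
∂y/∂b = 1
∂L/∂b = ∂L/∂y · ∂y/∂b = 12 × 1 = 12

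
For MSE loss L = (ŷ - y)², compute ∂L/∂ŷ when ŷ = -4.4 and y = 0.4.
∂L/∂ŷ = -9.6

∂L/∂ŷ = 2(ŷ - y) = 2(-4.4 - 0.4) = 2(-4.8) = -9.6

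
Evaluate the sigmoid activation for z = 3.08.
0.9561

sigmoid(3.08) = 1/(1 + e^(-3.08)) = 1/(1 + 0.04596) = 0.9561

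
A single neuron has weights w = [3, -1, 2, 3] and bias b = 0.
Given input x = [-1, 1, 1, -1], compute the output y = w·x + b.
y = -5

y = (3)(-1) + (-1)(1) + (2)(1) + (3)(-1) + 0 = -5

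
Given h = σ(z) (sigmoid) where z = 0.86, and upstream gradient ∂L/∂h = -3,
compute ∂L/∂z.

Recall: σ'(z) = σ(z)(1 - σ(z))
∂L/∂z = -0.6268

σ(0.86) = 0.7027
σ'(0.86) = σ(0.86)(1 - σ(0.86)) = 0.7027 × 0.2973 = 0.2089
∂L/∂z = ∂L/∂h · σ'(z) = -3 × 0.2089 = -0.6268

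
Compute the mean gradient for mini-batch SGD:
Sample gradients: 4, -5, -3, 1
Average gradient = -0.75

Average = (1/4)(4 + -5 + -3 + 1) = -3/4 = -0.75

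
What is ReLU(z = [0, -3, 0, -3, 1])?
h = [0, 0, 0, 0, 1]

ReLU applied element-wise: max(0,0)=0, max(0,-3)=0, max(0,0)=0, max(0,-3)=0, max(0,1)=1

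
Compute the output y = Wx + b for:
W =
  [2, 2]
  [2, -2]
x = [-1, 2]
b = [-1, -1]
y = [1, -7]

Wx = [2×-1 + 2×2, 2×-1 + -2×2]
   = [2, -6]
y = Wx + b = [2 + -1, -6 + -1] = [1, -7]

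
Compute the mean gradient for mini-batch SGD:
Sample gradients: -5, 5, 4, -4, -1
Average gradient = -0.2

Average = (1/5)(-5 + 5 + 4 + -4 + -1) = -1/5 = -0.2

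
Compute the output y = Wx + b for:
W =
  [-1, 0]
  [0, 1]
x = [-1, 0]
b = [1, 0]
y = [2, 0]

Wx = [-1×-1 + 0×0, 0×-1 + 1×0]
   = [1, 0]
y = Wx + b = [1 + 1, 0 + 0] = [2, 0]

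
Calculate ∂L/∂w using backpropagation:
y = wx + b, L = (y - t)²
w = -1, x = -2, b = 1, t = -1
∂L/∂w = -16

y = wx + b = (-1)(-2) + 1 = 3
∂L/∂y = 2(y - t) = 2(3 - -1) = 8
∂y/∂w = x = -2
∂L/∂w = ∂L/∂y · ∂y/∂w = 8 × -2 = -16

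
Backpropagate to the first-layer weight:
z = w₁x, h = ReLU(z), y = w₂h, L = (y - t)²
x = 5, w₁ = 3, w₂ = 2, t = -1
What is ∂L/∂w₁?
∂L/∂w₁ = 620

Forward pass:
z = w₁x = 3×5 = 15
h = ReLU(15) = 15
y = w₂h = 2×15 = 30

Backward pass:
∂L/∂y = 2(y - t) = 2(30 - -1) = 62
∂y/∂h = w₂ = 2
∂h/∂z = 1 (ReLU derivative)
∂z/∂w₁ = x = 5

∂L/∂w₁ = 62 × 2 × 1 × 5 = 620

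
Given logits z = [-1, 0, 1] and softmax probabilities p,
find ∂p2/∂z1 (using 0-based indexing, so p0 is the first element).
∂p2/∂z1 = -0.1628

p = softmax(z) = [0.09003, 0.2447, 0.6652]
p2 = 0.6652, p1 = 0.2447

∂p2/∂z1 = -p2 × p1 = -0.6652 × 0.2447 = -0.1628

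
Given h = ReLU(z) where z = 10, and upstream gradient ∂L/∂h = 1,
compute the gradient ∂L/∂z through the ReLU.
∂L/∂z = 1

h = ReLU(10) = 10
Since z > 0: ∂h/∂z = 1
∂L/∂z = ∂L/∂h · ∂h/∂z = 1 × 1 = 1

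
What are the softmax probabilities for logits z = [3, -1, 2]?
p = [0.7214, 0.0132, 0.2654]

exp(z) = [20.09, 0.3679, 7.389]
Sum = 27.84
p = [0.7214, 0.0132, 0.2654]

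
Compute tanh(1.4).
0.8854

tanh(1.4) = (e^(1.4) - e^(-1.4))/(e^(1.4) + e^(-1.4)) = 0.8854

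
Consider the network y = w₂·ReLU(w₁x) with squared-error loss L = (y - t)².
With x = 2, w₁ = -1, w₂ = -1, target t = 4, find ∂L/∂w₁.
∂L/∂w₁ = 0

Forward pass:
z = w₁x = -1×2 = -2
h = ReLU(-2) = 0
y = w₂h = -1×0 = 0

Backward pass:
∂L/∂y = 2(y - t) = 2(0 - 4) = -8
∂y/∂h = w₂ = -1
∂h/∂z = 0 (ReLU derivative)
∂z/∂w₁ = x = 2

∂L/∂w₁ = -8 × -1 × 0 × 2 = 0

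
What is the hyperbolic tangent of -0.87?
-0.7014

tanh(-0.87) = (e^(-0.87) - e^(0.87))/(e^(-0.87) + e^(0.87)) = -0.7014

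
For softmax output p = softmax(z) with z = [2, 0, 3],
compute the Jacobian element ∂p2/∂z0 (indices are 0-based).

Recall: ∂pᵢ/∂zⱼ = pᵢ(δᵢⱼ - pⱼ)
∂p2/∂z0 = -0.183

p = softmax(z) = [0.2595, 0.03512, 0.7054]
p2 = 0.7054, p0 = 0.2595

∂p2/∂z0 = -p2 × p0 = -0.7054 × 0.2595 = -0.183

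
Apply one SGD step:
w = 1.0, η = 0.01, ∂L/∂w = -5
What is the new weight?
w_new = 1.05

w_new = w - η·∂L/∂w = 1.0 - 0.01×(-5) = 1.0 - (-0.05) = 1.05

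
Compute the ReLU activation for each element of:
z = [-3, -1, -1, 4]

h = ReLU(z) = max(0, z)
h = [0, 0, 0, 4]

ReLU applied element-wise: max(0,-3)=0, max(0,-1)=0, max(0,-1)=0, max(0,4)=4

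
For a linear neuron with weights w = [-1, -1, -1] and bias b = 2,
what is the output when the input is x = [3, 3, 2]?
y = -6

y = (-1)(3) + (-1)(3) + (-1)(2) + 2 = -6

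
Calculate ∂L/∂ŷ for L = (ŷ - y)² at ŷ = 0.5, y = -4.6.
∂L/∂ŷ = 10.2

∂L/∂ŷ = 2(ŷ - y) = 2(0.5 - -4.6) = 2(5.1) = 10.2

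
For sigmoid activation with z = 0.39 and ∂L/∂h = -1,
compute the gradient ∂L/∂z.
∂L/∂z = -0.2407

σ(0.39) = 0.5963
σ'(0.39) = σ(0.39)(1 - σ(0.39)) = 0.5963 × 0.4037 = 0.2407
∂L/∂z = ∂L/∂h · σ'(z) = -1 × 0.2407 = -0.2407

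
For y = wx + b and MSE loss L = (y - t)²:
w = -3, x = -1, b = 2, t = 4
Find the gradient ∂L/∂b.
∂L/∂b = 2

y = wx + b = (-3)(-1) + 2 = 5
∂L/∂y = 2(y - t) = 2(5 - 4) = 2
∂y/∂b = 1
∂L/∂b = ∂L/∂y · ∂y/∂b = 2 × 1 = 2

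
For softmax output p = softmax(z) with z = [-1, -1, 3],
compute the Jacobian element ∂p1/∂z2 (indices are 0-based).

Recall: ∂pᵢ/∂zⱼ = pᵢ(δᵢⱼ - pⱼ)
∂p1/∂z2 = -0.01704

p = softmax(z) = [0.01767, 0.01767, 0.9647]
p1 = 0.01767, p2 = 0.9647

∂p1/∂z2 = -p1 × p2 = -0.01767 × 0.9647 = -0.01704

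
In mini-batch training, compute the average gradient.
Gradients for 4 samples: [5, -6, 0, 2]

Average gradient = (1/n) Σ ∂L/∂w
Average gradient = 0.25

Average = (1/4)(5 + -6 + 0 + 2) = 1/4 = 0.25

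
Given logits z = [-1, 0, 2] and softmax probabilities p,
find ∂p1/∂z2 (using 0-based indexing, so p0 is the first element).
∂p1/∂z2 = -0.09636

p = softmax(z) = [0.04201, 0.1142, 0.8438]
p1 = 0.1142, p2 = 0.8438

∂p1/∂z2 = -p1 × p2 = -0.1142 × 0.8438 = -0.09636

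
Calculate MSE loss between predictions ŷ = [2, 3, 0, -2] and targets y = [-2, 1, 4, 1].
MSE = 11.25

MSE = (1/4)((2--2)² + (3-1)² + (0-4)² + (-2-1)²) = (1/4)(16 + 4 + 16 + 9) = 11.25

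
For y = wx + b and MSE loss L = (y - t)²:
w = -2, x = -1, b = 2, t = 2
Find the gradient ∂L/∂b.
∂L/∂b = 4

y = wx + b = (-2)(-1) + 2 = 4
∂L/∂y = 2(y - t) = 2(4 - 2) = 4
∂y/∂b = 1
∂L/∂b = ∂L/∂y · ∂y/∂b = 4 × 1 = 4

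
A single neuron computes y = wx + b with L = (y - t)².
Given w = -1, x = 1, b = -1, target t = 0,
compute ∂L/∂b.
∂L/∂b = -4

y = wx + b = (-1)(1) + -1 = -2
∂L/∂y = 2(y - t) = 2(-2 - 0) = -4
∂y/∂b = 1
∂L/∂b = ∂L/∂y · ∂y/∂b = -4 × 1 = -4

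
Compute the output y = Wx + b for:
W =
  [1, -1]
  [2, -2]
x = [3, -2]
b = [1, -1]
y = [6, 9]

Wx = [1×3 + -1×-2, 2×3 + -2×-2]
   = [5, 10]
y = Wx + b = [5 + 1, 10 + -1] = [6, 9]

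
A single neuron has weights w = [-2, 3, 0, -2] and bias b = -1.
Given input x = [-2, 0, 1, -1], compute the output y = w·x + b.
y = 5

y = (-2)(-2) + (3)(0) + (0)(1) + (-2)(-1) + -1 = 5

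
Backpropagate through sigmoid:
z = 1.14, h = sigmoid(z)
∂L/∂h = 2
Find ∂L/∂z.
∂L/∂z = 0.3672

σ(1.14) = 0.7577
σ'(1.14) = σ(1.14)(1 - σ(1.14)) = 0.7577 × 0.2423 = 0.1836
∂L/∂z = ∂L/∂h · σ'(z) = 2 × 0.1836 = 0.3672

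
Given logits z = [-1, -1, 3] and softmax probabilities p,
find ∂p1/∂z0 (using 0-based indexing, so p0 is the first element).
∂p1/∂z0 = -0.0003122

p = softmax(z) = [0.01767, 0.01767, 0.9647]
p1 = 0.01767, p0 = 0.01767

∂p1/∂z0 = -p1 × p0 = -0.01767 × 0.01767 = -0.0003122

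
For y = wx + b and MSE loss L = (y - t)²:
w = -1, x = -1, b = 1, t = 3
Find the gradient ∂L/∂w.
∂L/∂w = 2

y = wx + b = (-1)(-1) + 1 = 2
∂L/∂y = 2(y - t) = 2(2 - 3) = -2
∂y/∂w = x = -1
∂L/∂w = ∂L/∂y · ∂y/∂w = -2 × -1 = 2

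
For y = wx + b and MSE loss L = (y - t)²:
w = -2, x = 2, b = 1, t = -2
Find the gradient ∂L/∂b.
∂L/∂b = -2

y = wx + b = (-2)(2) + 1 = -3
∂L/∂y = 2(y - t) = 2(-3 - -2) = -2
∂y/∂b = 1
∂L/∂b = ∂L/∂y · ∂y/∂b = -2 × 1 = -2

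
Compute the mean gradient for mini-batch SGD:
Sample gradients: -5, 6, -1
Average gradient = 0

Average = (1/3)(-5 + 6 + -1) = 0/3 = 0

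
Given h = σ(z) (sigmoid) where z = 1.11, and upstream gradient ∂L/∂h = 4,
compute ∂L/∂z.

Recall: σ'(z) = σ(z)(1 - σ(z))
∂L/∂z = 0.7457

σ(1.11) = 0.7521
σ'(1.11) = σ(1.11)(1 - σ(1.11)) = 0.7521 × 0.2479 = 0.1864
∂L/∂z = ∂L/∂h · σ'(z) = 4 × 0.1864 = 0.7457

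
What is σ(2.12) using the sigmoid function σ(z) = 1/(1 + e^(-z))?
0.8928

sigmoid(2.12) = 1/(1 + e^(-2.12)) = 1/(1 + 0.12) = 0.8928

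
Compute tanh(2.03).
0.9661

tanh(2.03) = (e^(2.03) - e^(-2.03))/(e^(2.03) + e^(-2.03)) = 0.9661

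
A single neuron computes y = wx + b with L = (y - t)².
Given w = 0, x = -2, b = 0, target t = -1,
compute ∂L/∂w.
∂L/∂w = -4

y = wx + b = (0)(-2) + 0 = 0
∂L/∂y = 2(y - t) = 2(0 - -1) = 2
∂y/∂w = x = -2
∂L/∂w = ∂L/∂y · ∂y/∂w = 2 × -2 = -4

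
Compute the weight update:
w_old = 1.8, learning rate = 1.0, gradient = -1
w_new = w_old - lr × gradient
w_new = 2.8

w_new = w - η·∂L/∂w = 1.8 - 1.0×(-1) = 1.8 - (-1) = 2.8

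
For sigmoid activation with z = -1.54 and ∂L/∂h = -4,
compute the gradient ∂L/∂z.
∂L/∂z = -0.5815

σ(-1.54) = 0.1765
σ'(-1.54) = σ(-1.54)(1 - σ(-1.54)) = 0.1765 × 0.8235 = 0.1454
∂L/∂z = ∂L/∂h · σ'(z) = -4 × 0.1454 = -0.5815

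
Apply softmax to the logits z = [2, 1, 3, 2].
p = [0.1966, 0.0723, 0.5344, 0.1966]

exp(z) = [7.389, 2.718, 20.09, 7.389]
Sum = 37.58
p = [0.1966, 0.0723, 0.5344, 0.1966]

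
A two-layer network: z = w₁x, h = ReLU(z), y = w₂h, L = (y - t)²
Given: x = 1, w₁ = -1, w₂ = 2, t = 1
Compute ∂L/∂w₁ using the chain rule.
∂L/∂w₁ = 0

Forward pass:
z = w₁x = -1×1 = -1
h = ReLU(-1) = 0
y = w₂h = 2×0 = 0

Backward pass:
∂L/∂y = 2(y - t) = 2(0 - 1) = -2
∂y/∂h = w₂ = 2
∂h/∂z = 0 (ReLU derivative)
∂z/∂w₁ = x = 1

∂L/∂w₁ = -2 × 2 × 0 × 1 = 0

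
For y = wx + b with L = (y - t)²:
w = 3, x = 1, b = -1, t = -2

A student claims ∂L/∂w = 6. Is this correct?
Incorrect

y = (3)(1) + -1 = 2
∂L/∂y = 2(y - t) = 2(2 - -2) = 8
∂y/∂w = x = 1
∂L/∂w = 8 × 1 = 8

Claimed value: 6
Incorrect: The correct gradient is 8.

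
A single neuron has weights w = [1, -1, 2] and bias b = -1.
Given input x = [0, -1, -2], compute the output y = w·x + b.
y = -4

y = (1)(0) + (-1)(-1) + (2)(-2) + -1 = -4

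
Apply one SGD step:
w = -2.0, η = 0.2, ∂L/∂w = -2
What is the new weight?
w_new = -1.6

w_new = w - η·∂L/∂w = -2.0 - 0.2×(-2) = -2.0 - (-0.4) = -1.6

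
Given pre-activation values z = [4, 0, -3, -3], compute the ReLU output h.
h = [4, 0, 0, 0]

ReLU applied element-wise: max(0,4)=4, max(0,0)=0, max(0,-3)=0, max(0,-3)=0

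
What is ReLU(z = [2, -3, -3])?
h = [2, 0, 0]

ReLU applied element-wise: max(0,2)=2, max(0,-3)=0, max(0,-3)=0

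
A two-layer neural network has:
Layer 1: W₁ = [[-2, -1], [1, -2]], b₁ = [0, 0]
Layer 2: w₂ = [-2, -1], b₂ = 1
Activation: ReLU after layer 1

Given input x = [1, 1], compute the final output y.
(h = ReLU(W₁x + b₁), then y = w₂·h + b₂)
y = 1

Layer 1 pre-activation: z₁ = [-3, -1]
After ReLU: h = [0, 0]
Layer 2 output: y = -2×0 + -1×0 + 1 = 1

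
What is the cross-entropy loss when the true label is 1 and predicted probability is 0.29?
L = 1.238

L = -1·log(0.29) - 0·log(0.71) = -log(0.29) = 1.238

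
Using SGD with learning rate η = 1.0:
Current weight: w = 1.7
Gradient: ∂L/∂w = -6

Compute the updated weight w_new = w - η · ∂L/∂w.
w_new = 7.7

w_new = w - η·∂L/∂w = 1.7 - 1.0×(-6) = 1.7 - (-6) = 7.7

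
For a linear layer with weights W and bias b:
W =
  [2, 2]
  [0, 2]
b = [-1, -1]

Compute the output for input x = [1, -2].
y = [-3, -5]

Wx = [2×1 + 2×-2, 0×1 + 2×-2]
   = [-2, -4]
y = Wx + b = [-2 + -1, -4 + -1] = [-3, -5]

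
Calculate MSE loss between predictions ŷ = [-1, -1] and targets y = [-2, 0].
MSE = 1

MSE = (1/2)((-1--2)² + (-1-0)²) = (1/2)(1 + 1) = 1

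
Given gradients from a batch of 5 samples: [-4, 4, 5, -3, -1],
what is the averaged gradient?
Average gradient = 0.2

Average = (1/5)(-4 + 4 + 5 + -3 + -1) = 1/5 = 0.2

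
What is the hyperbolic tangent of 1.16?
0.821

tanh(1.16) = (e^(1.16) - e^(-1.16))/(e^(1.16) + e^(-1.16)) = 0.821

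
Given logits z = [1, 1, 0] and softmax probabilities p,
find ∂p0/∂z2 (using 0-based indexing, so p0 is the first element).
∂p0/∂z2 = -0.06561

p = softmax(z) = [0.4223, 0.4223, 0.1554]
p0 = 0.4223, p2 = 0.1554

∂p0/∂z2 = -p0 × p2 = -0.4223 × 0.1554 = -0.06561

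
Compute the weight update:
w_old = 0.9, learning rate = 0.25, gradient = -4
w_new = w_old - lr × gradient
w_new = 1.9

w_new = w - η·∂L/∂w = 0.9 - 0.25×(-4) = 0.9 - (-1) = 1.9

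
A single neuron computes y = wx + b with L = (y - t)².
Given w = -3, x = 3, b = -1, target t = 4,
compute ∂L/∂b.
∂L/∂b = -28

y = wx + b = (-3)(3) + -1 = -10
∂L/∂y = 2(y - t) = 2(-10 - 4) = -28
∂y/∂b = 1
∂L/∂b = ∂L/∂y · ∂y/∂b = -28 × 1 = -28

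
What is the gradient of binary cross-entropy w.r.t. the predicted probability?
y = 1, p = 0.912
∂L/∂p = -1.096

∂L/∂p = -y/p + (1-y)/(1-p) = -1/0.912 + 0 = -1.096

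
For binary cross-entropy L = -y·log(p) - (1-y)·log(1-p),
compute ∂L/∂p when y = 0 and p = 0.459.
∂L/∂p = 1.848

∂L/∂p = -y/p + (1-y)/(1-p) = 0 + 1/0.541 = 1.848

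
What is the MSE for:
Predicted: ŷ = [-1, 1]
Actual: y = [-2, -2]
MSE = 5

MSE = (1/2)((-1--2)² + (1--2)²) = (1/2)(1 + 9) = 5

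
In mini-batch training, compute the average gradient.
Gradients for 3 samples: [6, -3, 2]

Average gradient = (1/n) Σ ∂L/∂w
Average gradient = 1.667

Average = (1/3)(6 + -3 + 2) = 5/3 = 1.667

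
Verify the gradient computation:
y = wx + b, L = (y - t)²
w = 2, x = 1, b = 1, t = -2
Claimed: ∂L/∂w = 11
Incorrect

y = (2)(1) + 1 = 3
∂L/∂y = 2(y - t) = 2(3 - -2) = 10
∂y/∂w = x = 1
∂L/∂w = 10 × 1 = 10

Claimed value: 11
Incorrect: The correct gradient is 10.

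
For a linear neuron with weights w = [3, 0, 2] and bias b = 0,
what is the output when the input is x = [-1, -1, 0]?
y = -3

y = (3)(-1) + (0)(-1) + (2)(0) + 0 = -3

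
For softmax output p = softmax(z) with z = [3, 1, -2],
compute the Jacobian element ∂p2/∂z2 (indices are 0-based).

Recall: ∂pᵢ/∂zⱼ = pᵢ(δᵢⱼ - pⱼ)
∂p2/∂z2 = 0.005865

p = softmax(z) = [0.8756, 0.1185, 0.0059]
p2 = 0.0059

∂p2/∂z2 = p2(1 - p2) = 0.0059 × (1 - 0.0059) = 0.005865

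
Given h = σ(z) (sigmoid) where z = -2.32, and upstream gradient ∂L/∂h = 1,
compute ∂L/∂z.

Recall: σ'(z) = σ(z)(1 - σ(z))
∂L/∂z = 0.08147

σ(-2.32) = 0.08948
σ'(-2.32) = σ(-2.32)(1 - σ(-2.32)) = 0.08948 × 0.9105 = 0.08147
∂L/∂z = ∂L/∂h · σ'(z) = 1 × 0.08147 = 0.08147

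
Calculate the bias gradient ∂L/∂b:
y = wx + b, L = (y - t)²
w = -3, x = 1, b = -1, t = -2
∂L/∂b = -4

y = wx + b = (-3)(1) + -1 = -4
∂L/∂y = 2(y - t) = 2(-4 - -2) = -4
∂y/∂b = 1
∂L/∂b = ∂L/∂y · ∂y/∂b = -4 × 1 = -4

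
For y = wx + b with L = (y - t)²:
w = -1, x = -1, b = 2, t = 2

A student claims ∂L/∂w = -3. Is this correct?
Incorrect

y = (-1)(-1) + 2 = 3
∂L/∂y = 2(y - t) = 2(3 - 2) = 2
∂y/∂w = x = -1
∂L/∂w = 2 × -1 = -2

Claimed value: -3
Incorrect: The correct gradient is -2.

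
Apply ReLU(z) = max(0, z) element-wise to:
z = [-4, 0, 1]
h = [0, 0, 1]

ReLU applied element-wise: max(0,-4)=0, max(0,0)=0, max(0,1)=1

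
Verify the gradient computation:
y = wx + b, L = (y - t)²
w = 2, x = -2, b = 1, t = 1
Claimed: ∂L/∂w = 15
Incorrect

y = (2)(-2) + 1 = -3
∂L/∂y = 2(y - t) = 2(-3 - 1) = -8
∂y/∂w = x = -2
∂L/∂w = -8 × -2 = 16

Claimed value: 15
Incorrect: The correct gradient is 16.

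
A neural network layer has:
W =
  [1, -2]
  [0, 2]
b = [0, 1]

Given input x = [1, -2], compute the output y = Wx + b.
y = [5, -3]

Wx = [1×1 + -2×-2, 0×1 + 2×-2]
   = [5, -4]
y = Wx + b = [5 + 0, -4 + 1] = [5, -3]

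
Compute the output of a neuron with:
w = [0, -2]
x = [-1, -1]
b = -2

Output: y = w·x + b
y = 0

y = (0)(-1) + (-2)(-1) + -2 = 0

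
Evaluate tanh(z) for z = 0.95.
0.7398

tanh(0.95) = (e^(0.95) - e^(-0.95))/(e^(0.95) + e^(-0.95)) = 0.7398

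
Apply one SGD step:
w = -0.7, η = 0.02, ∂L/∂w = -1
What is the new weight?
w_new = -0.68

w_new = w - η·∂L/∂w = -0.7 - 0.02×(-1) = -0.7 - (-0.02) = -0.68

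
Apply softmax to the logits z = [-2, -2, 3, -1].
p = [0.0065, 0.0065, 0.9692, 0.0178]

exp(z) = [0.1353, 0.1353, 20.09, 0.3679]
Sum = 20.72
p = [0.0065, 0.0065, 0.9692, 0.0178]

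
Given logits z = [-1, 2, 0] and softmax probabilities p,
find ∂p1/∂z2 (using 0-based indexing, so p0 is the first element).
∂p1/∂z2 = -0.09636

p = softmax(z) = [0.04201, 0.8438, 0.1142]
p1 = 0.8438, p2 = 0.1142

∂p1/∂z2 = -p1 × p2 = -0.8438 × 0.1142 = -0.09636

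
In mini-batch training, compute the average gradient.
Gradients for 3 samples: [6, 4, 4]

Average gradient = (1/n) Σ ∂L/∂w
Average gradient = 4.667

Average = (1/3)(6 + 4 + 4) = 14/3 = 4.667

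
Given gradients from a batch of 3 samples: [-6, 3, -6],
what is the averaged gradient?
Average gradient = -3

Average = (1/3)(-6 + 3 + -6) = -9/3 = -3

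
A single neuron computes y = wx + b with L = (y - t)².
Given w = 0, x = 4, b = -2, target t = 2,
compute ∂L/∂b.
∂L/∂b = -8

y = wx + b = (0)(4) + -2 = -2
∂L/∂y = 2(y - t) = 2(-2 - 2) = -8
∂y/∂b = 1
∂L/∂b = ∂L/∂y · ∂y/∂b = -8 × 1 = -8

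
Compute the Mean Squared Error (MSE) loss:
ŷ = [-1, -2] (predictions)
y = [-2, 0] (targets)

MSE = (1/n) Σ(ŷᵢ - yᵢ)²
MSE = 2.5

MSE = (1/2)((-1--2)² + (-2-0)²) = (1/2)(1 + 4) = 2.5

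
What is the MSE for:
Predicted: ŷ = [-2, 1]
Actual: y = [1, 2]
MSE = 5

MSE = (1/2)((-2-1)² + (1-2)²) = (1/2)(9 + 1) = 5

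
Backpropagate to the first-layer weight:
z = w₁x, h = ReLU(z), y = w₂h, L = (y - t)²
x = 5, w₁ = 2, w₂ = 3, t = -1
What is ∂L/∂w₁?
∂L/∂w₁ = 930

Forward pass:
z = w₁x = 2×5 = 10
h = ReLU(10) = 10
y = w₂h = 3×10 = 30

Backward pass:
∂L/∂y = 2(y - t) = 2(30 - -1) = 62
∂y/∂h = w₂ = 3
∂h/∂z = 1 (ReLU derivative)
∂z/∂w₁ = x = 5

∂L/∂w₁ = 62 × 3 × 1 × 5 = 930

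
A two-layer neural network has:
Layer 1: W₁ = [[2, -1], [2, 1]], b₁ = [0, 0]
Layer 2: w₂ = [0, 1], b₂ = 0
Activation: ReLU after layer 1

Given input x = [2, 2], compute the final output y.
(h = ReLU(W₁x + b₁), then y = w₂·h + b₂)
y = 6

Layer 1 pre-activation: z₁ = [2, 6]
After ReLU: h = [2, 6]
Layer 2 output: y = 0×2 + 1×6 + 0 = 6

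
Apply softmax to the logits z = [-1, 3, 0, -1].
p = [0.0169, 0.9205, 0.0458, 0.0169]

exp(z) = [0.3679, 20.09, 1, 0.3679]
Sum = 21.82
p = [0.0169, 0.9205, 0.0458, 0.0169]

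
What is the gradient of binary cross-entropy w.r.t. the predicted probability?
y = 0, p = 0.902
∂L/∂p = 10.2

∂L/∂p = -y/p + (1-y)/(1-p) = 0 + 1/0.098 = 10.2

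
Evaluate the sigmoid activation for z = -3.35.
0.0339

sigmoid(-3.35) = 1/(1 + e^(3.35)) = 1/(1 + 28.5) = 0.0339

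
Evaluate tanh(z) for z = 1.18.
0.8275

tanh(1.18) = (e^(1.18) - e^(-1.18))/(e^(1.18) + e^(-1.18)) = 0.8275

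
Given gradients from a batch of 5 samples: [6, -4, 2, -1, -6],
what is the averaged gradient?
Average gradient = -0.6

Average = (1/5)(6 + -4 + 2 + -1 + -6) = -3/5 = -0.6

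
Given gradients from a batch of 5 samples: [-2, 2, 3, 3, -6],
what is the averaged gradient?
Average gradient = 0

Average = (1/5)(-2 + 2 + 3 + 3 + -6) = 0/5 = 0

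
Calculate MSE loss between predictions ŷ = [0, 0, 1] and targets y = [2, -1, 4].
MSE = 4.667

MSE = (1/3)((0-2)² + (0--1)² + (1-4)²) = (1/3)(4 + 1 + 9) = 4.667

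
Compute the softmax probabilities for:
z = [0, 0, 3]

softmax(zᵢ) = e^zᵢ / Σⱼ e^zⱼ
p = [0.0453, 0.0453, 0.9094]

exp(z) = [1, 1, 20.09]
Sum = 22.09
p = [0.0453, 0.0453, 0.9094]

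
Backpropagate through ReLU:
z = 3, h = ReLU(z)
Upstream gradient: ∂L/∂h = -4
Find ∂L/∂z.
∂L/∂z = -4

h = ReLU(3) = 3
Since z > 0: ∂h/∂z = 1
∂L/∂z = ∂L/∂h · ∂h/∂z = -4 × 1 = -4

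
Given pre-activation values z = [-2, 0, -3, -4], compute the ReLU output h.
h = [0, 0, 0, 0]

ReLU applied element-wise: max(0,-2)=0, max(0,0)=0, max(0,-3)=0, max(0,-4)=0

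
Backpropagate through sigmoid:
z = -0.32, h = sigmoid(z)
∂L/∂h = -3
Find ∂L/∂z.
∂L/∂z = -0.7311

σ(-0.32) = 0.4207
σ'(-0.32) = σ(-0.32)(1 - σ(-0.32)) = 0.4207 × 0.5793 = 0.2437
∂L/∂z = ∂L/∂h · σ'(z) = -3 × 0.2437 = -0.7311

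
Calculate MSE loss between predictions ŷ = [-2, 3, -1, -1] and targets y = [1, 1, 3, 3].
MSE = 11.25

MSE = (1/4)((-2-1)² + (3-1)² + (-1-3)² + (-1-3)²) = (1/4)(9 + 4 + 16 + 16) = 11.25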